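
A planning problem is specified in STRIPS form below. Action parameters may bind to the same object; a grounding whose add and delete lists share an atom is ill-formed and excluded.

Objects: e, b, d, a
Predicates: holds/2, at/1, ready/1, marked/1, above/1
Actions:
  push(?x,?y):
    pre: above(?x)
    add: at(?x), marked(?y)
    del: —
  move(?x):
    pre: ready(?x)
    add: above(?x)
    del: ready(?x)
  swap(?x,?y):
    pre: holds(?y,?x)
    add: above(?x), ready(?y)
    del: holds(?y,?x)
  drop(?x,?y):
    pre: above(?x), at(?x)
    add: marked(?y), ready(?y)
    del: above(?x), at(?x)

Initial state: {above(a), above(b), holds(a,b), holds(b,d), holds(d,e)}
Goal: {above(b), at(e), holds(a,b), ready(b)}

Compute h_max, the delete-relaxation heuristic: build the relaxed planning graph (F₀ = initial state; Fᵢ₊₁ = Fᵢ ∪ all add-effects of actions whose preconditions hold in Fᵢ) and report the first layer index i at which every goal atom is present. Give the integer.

F0 = init (5 atoms)
F1 = F0 ∪ {above(d), above(e), at(a), at(b), marked(a), marked(b), marked(d), marked(e), ready(a), ready(b), ready(d)}  (16 atoms)
F2 = F1 ∪ {at(d), at(e), ready(e)}  (19 atoms)
goal ⊆ F2  ⇒  h_max = 2

2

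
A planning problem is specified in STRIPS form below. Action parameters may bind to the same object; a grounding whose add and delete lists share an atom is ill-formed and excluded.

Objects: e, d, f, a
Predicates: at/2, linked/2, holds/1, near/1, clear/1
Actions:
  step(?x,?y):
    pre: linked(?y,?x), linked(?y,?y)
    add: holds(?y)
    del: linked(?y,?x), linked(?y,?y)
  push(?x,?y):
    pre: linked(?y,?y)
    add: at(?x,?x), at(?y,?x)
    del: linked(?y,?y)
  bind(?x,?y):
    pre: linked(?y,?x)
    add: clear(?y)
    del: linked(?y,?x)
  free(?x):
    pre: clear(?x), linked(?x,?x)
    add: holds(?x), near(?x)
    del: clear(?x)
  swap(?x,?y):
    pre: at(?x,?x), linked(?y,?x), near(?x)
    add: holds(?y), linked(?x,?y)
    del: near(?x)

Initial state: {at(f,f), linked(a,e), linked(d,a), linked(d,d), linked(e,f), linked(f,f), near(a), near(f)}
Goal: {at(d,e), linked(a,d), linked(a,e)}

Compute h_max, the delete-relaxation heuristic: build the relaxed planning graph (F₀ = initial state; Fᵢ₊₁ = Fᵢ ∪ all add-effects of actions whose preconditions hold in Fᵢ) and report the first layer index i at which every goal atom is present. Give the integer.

F0 = init (8 atoms)
F1 = F0 ∪ {at(a,a), at(d,a), at(d,d), at(d,e), at(d,f), at(e,e), at(f,a), at(f,d), at(f,e), clear(a), clear(d), clear(e), clear(f), holds(d), holds(e), holds(f), linked(f,e)}  (25 atoms)
F2 = F1 ∪ {linked(a,d), near(d)}  (27 atoms)
goal ⊆ F2  ⇒  h_max = 2

2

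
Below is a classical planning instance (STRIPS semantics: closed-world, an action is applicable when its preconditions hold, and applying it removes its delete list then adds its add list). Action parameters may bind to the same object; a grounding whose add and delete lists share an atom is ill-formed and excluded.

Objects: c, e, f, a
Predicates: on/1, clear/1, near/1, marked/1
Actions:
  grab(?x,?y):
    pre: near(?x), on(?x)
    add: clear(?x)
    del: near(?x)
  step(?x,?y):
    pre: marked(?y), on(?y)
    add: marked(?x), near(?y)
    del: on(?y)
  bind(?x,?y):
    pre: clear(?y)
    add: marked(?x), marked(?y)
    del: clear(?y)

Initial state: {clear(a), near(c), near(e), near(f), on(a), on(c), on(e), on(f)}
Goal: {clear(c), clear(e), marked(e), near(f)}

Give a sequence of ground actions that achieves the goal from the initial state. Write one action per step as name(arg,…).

1. grab(c,c)  →  {clear(a), clear(c), near(e), near(f), on(a), on(c), on(e), on(f)}
2. grab(e,c)  →  {clear(a), clear(c), clear(e), near(f), on(a), on(c), on(e), on(f)}
3. bind(e,a)  →  {clear(c), clear(e), marked(a), marked(e), near(f), on(a), on(c), on(e), on(f)}

grab(c,c); grab(e,c); bind(e,a)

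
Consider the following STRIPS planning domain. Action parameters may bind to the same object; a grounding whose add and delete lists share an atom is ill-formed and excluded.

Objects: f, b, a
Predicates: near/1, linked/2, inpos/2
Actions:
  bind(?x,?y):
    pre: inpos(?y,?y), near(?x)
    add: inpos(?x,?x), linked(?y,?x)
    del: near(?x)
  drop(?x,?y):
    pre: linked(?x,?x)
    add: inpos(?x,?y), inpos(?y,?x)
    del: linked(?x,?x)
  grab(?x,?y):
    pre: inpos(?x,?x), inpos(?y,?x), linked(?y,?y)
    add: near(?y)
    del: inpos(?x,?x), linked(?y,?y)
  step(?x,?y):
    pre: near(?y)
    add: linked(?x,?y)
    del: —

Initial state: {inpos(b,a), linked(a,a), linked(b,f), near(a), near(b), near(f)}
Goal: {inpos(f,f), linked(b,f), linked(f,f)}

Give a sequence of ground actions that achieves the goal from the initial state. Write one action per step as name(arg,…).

1. drop(a,a)  →  {inpos(a,a), inpos(b,a), linked(b,f), near(a), near(b), near(f)}
2. step(f,f)  →  {inpos(a,a), inpos(b,a), linked(b,f), linked(f,f), near(a), near(b), near(f)}
3. bind(f,a)  →  {inpos(a,a), inpos(b,a), inpos(f,f), linked(a,f), linked(b,f), linked(f,f), near(a), near(b)}

drop(a,a); step(f,f); bind(f,a)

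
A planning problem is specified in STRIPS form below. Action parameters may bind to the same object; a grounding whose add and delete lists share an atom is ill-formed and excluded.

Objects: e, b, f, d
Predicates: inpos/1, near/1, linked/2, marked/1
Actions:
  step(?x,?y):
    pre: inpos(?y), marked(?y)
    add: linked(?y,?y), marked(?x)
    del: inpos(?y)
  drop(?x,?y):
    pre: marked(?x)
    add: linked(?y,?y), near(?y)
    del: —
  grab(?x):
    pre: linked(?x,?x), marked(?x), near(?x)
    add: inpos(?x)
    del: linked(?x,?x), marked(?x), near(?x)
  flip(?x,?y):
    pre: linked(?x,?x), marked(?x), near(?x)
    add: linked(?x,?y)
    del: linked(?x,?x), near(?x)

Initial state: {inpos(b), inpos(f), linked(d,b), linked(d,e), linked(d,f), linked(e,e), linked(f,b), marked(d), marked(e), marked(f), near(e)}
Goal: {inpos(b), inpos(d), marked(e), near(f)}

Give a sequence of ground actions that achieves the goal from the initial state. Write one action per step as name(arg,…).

1. drop(e,f)  →  {inpos(b), inpos(f), linked(d,b), linked(d,e), linked(d,f), linked(e,e), linked(f,b), linked(f,f), marked(d), marked(e), marked(f), near(e), near(f)}
2. drop(e,d)  →  {inpos(b), inpos(f), linked(d,b), linked(d,d), linked(d,e), linked(d,f), linked(e,e), linked(f,b), linked(f,f), marked(d), marked(e), marked(f), near(d), near(e), near(f)}
3. grab(d)  →  {inpos(b), inpos(d), inpos(f), linked(d,b), linked(d,e), linked(d,f), linked(e,e), linked(f,b), linked(f,f), marked(e), marked(f), near(e), near(f)}

drop(e,f); drop(e,d); grab(d)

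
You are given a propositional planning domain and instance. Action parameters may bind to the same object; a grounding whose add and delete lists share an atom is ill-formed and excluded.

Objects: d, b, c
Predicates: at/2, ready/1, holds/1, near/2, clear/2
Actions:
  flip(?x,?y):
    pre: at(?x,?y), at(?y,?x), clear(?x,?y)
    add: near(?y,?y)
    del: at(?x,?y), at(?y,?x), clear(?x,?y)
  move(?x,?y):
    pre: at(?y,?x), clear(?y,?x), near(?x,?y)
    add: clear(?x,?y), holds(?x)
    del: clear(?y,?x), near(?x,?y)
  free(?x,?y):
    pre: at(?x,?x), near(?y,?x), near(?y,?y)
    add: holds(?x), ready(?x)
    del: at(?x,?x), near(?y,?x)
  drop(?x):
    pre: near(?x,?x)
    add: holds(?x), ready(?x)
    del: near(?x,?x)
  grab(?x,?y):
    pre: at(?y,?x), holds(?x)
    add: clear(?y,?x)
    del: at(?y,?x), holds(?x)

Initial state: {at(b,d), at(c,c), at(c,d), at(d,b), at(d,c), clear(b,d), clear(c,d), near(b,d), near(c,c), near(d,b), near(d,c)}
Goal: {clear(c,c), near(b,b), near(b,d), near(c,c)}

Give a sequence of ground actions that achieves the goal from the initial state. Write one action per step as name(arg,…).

move(d,b); flip(d,b); move(d,c); drop(c); flip(d,c); grab(c,c)

1. move(d,b)  →  {at(b,d), at(c,c), at(c,d), at(d,b), at(d,c), clear(c,d), clear(d,b), holds(d), near(b,d), near(c,c), near(d,c)}
2. flip(d,b)  →  {at(c,c), at(c,d), at(d,c), clear(c,d), holds(d), near(b,b), near(b,d), near(c,c), near(d,c)}
3. move(d,c)  →  {at(c,c), at(c,d), at(d,c), clear(d,c), holds(d), near(b,b), near(b,d), near(c,c)}
4. drop(c)  →  {at(c,c), at(c,d), at(d,c), clear(d,c), holds(c), holds(d), near(b,b), near(b,d), ready(c)}
5. flip(d,c)  →  {at(c,c), holds(c), holds(d), near(b,b), near(b,d), near(c,c), ready(c)}
6. grab(c,c)  →  {clear(c,c), holds(d), near(b,b), near(b,d), near(c,c), ready(c)}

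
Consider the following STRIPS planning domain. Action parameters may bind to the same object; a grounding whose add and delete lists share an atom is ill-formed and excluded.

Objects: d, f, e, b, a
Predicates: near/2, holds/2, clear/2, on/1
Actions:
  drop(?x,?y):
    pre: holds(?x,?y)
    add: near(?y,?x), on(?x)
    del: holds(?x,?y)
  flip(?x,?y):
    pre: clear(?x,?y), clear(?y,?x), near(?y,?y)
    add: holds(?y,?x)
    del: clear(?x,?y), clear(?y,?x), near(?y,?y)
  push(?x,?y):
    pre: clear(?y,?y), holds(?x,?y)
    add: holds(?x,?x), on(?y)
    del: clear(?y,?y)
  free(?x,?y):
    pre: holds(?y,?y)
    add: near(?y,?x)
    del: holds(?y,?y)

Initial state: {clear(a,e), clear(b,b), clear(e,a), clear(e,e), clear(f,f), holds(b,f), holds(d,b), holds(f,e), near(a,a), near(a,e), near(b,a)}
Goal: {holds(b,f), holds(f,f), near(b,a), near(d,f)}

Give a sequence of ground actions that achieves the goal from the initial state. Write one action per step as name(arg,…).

1. push(d,b)  →  {clear(a,e), clear(e,a), clear(e,e), clear(f,f), holds(b,f), holds(d,b), holds(d,d), holds(f,e), near(a,a), near(a,e), near(b,a), on(b)}
2. push(f,e)  →  {clear(a,e), clear(e,a), clear(f,f), holds(b,f), holds(d,b), holds(d,d), holds(f,e), holds(f,f), near(a,a), near(a,e), near(b,a), on(b), on(e)}
3. free(f,d)  →  {clear(a,e), clear(e,a), clear(f,f), holds(b,f), holds(d,b), holds(f,e), holds(f,f), near(a,a), near(a,e), near(b,a), near(d,f), on(b), on(e)}

push(d,b); push(f,e); free(f,d)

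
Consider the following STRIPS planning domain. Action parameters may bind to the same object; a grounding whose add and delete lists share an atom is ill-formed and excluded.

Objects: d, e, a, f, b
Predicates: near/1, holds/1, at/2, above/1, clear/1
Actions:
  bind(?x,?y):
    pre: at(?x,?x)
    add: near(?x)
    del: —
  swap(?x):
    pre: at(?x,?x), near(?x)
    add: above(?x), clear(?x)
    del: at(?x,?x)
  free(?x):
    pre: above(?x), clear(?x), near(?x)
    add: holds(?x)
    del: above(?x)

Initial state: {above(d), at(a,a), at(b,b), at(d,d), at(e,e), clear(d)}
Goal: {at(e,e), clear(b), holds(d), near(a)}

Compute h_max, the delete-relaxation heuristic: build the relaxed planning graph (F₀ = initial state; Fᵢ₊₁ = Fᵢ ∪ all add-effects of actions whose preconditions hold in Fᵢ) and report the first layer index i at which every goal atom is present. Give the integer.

F0 = init (6 atoms)
F1 = F0 ∪ {near(a), near(b), near(d), near(e)}  (10 atoms)
F2 = F1 ∪ {above(a), above(b), above(e), clear(a), clear(b), clear(e), holds(d)}  (17 atoms)
goal ⊆ F2  ⇒  h_max = 2

2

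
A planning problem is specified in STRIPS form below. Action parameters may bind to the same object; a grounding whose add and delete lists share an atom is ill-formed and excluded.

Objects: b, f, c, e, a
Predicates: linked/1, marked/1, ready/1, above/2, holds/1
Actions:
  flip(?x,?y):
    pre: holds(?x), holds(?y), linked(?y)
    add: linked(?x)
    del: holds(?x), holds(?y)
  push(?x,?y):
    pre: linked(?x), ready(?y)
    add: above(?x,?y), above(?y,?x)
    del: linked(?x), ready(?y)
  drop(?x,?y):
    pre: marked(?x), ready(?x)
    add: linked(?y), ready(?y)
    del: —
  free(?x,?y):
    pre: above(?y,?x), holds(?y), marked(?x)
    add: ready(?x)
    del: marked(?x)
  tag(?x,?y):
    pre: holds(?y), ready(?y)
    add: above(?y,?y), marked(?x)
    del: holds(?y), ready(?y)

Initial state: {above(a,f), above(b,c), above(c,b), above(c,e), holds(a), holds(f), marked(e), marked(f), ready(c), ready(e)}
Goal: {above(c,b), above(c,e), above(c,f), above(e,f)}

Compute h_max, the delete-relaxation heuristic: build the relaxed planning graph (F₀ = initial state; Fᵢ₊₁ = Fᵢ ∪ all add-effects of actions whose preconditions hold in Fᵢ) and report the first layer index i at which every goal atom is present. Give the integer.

F0 = init (10 atoms)
F1 = F0 ∪ {linked(a), linked(b), linked(c), linked(e), linked(f), ready(a), ready(b), ready(f)}  (18 atoms)
F2 = F1 ∪ {above(a,a), above(a,b), above(a,c), above(a,e), above(b,a), above(b,b), above(b,e), above(b,f), above(c,a), above(c,c), above(c,f), above(e,a), above(e,b), above(e,c), above(e,e), above(e,f), above(f,a), above(f,b), above(f,c), above(f,e), above(f,f), marked(a), marked(b), marked(c)}  (42 atoms)
goal ⊆ F2  ⇒  h_max = 2

2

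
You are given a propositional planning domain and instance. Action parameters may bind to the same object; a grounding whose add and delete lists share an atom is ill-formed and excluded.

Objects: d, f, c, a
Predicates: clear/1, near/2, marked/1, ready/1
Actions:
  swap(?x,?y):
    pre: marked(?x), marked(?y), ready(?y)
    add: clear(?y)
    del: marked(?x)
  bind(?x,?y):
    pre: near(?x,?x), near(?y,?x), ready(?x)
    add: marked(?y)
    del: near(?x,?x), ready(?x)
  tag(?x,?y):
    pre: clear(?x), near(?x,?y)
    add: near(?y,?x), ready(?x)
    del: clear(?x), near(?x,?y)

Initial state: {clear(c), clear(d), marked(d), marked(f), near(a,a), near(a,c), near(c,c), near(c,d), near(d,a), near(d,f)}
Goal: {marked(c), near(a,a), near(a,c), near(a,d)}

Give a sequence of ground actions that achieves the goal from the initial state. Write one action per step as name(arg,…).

tag(d,a); tag(c,d); bind(c,c)

1. tag(d,a)  →  {clear(c), marked(d), marked(f), near(a,a), near(a,c), near(a,d), near(c,c), near(c,d), near(d,f), ready(d)}
2. tag(c,d)  →  {marked(d), marked(f), near(a,a), near(a,c), near(a,d), near(c,c), near(d,c), near(d,f), ready(c), ready(d)}
3. bind(c,c)  →  {marked(c), marked(d), marked(f), near(a,a), near(a,c), near(a,d), near(d,c), near(d,f), ready(d)}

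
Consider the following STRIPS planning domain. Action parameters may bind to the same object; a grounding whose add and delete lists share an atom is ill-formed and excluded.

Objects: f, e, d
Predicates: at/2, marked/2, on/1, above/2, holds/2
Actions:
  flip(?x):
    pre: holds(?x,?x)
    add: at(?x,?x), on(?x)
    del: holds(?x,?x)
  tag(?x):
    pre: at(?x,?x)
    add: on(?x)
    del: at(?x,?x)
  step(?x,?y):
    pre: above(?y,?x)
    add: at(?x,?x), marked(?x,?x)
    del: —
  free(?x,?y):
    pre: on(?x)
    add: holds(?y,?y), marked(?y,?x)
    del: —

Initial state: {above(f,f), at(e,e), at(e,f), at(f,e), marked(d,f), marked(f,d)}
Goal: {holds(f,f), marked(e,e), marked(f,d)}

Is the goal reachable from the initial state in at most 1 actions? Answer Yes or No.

1. tag(e)  →  {above(f,f), at(e,f), at(f,e), marked(d,f), marked(f,d), on(e)}
2. free(e,f)  →  {above(f,f), at(e,f), at(f,e), holds(f,f), marked(d,f), marked(f,d), marked(f,e), on(e)}
3. free(e,e)  →  {above(f,f), at(e,f), at(f,e), holds(e,e), holds(f,f), marked(d,f), marked(e,e), marked(f,d), marked(f,e), on(e)}
optimal plan length = 3; 3 > 1

No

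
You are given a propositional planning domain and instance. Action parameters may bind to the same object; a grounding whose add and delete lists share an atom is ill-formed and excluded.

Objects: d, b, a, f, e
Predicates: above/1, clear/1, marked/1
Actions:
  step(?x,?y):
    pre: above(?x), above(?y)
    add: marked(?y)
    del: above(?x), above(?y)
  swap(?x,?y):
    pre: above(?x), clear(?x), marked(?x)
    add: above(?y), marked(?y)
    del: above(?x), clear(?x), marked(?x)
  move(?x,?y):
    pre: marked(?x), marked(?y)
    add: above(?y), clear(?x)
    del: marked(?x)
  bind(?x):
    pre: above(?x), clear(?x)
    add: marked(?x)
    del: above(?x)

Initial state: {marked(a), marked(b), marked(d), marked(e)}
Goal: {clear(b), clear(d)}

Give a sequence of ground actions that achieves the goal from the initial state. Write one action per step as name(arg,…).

move(d,d); move(b,b)

1. move(d,d)  →  {above(d), clear(d), marked(a), marked(b), marked(e)}
2. move(b,b)  →  {above(b), above(d), clear(b), clear(d), marked(a), marked(e)}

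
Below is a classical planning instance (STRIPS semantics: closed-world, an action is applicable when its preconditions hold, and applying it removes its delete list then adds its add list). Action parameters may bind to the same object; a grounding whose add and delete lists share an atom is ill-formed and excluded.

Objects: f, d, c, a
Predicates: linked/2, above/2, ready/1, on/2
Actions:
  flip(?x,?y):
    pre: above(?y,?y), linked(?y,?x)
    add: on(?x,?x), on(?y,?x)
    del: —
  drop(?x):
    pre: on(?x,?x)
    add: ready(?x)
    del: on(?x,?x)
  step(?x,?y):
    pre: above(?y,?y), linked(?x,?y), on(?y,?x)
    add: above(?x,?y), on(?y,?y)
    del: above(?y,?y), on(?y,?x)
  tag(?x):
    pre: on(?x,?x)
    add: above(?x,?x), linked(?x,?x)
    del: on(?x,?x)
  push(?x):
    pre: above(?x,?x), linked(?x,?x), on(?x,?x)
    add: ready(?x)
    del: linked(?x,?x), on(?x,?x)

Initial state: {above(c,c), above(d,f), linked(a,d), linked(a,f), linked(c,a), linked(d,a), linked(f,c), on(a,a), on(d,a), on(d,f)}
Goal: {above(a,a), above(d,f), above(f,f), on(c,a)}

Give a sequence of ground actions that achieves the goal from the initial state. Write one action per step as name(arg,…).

flip(a,c); tag(a); flip(f,a); tag(f)

1. flip(a,c)  →  {above(c,c), above(d,f), linked(a,d), linked(a,f), linked(c,a), linked(d,a), linked(f,c), on(a,a), on(c,a), on(d,a), on(d,f)}
2. tag(a)  →  {above(a,a), above(c,c), above(d,f), linked(a,a), linked(a,d), linked(a,f), linked(c,a), linked(d,a), linked(f,c), on(c,a), on(d,a), on(d,f)}
3. flip(f,a)  →  {above(a,a), above(c,c), above(d,f), linked(a,a), linked(a,d), linked(a,f), linked(c,a), linked(d,a), linked(f,c), on(a,f), on(c,a), on(d,a), on(d,f), on(f,f)}
4. tag(f)  →  {above(a,a), above(c,c), above(d,f), above(f,f), linked(a,a), linked(a,d), linked(a,f), linked(c,a), linked(d,a), linked(f,c), linked(f,f), on(a,f), on(c,a), on(d,a), on(d,f)}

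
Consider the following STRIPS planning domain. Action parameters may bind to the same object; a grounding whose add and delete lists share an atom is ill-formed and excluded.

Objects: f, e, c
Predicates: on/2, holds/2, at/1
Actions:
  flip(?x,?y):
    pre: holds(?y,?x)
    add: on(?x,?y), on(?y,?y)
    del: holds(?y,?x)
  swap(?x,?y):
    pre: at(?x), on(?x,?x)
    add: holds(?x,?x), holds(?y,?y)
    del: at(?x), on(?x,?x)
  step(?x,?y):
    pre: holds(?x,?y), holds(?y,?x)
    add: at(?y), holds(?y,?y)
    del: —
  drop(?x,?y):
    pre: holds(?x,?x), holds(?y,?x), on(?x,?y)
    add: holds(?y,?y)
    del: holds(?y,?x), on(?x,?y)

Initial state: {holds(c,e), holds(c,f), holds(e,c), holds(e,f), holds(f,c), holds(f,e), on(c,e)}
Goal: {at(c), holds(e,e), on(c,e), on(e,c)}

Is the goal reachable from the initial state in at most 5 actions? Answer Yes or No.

1. flip(e,c)  →  {holds(c,f), holds(e,c), holds(e,f), holds(f,c), holds(f,e), on(c,c), on(c,e), on(e,c)}
2. step(f,e)  →  {at(e), holds(c,f), holds(e,c), holds(e,e), holds(e,f), holds(f,c), holds(f,e), on(c,c), on(c,e), on(e,c)}
3. step(f,c)  →  {at(c), at(e), holds(c,c), holds(c,f), holds(e,c), holds(e,e), holds(e,f), holds(f,c), holds(f,e), on(c,c), on(c,e), on(e,c)}
optimal plan length = 3; 3 ≤ 5

Yes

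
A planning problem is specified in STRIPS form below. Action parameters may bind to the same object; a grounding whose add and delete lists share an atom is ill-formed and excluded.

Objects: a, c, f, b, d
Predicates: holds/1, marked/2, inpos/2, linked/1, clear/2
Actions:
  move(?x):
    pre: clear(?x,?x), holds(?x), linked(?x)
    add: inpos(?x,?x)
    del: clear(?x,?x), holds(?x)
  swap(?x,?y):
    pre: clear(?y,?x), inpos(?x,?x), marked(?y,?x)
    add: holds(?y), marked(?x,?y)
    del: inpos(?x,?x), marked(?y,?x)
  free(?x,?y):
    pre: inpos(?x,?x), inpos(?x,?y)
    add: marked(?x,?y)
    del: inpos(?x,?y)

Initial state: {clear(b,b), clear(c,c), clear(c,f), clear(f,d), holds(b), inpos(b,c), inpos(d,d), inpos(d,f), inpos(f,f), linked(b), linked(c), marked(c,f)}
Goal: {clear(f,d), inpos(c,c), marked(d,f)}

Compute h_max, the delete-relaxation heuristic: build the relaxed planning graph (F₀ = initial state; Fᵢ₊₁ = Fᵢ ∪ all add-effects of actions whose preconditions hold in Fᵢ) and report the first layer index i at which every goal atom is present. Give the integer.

F0 = init (12 atoms)
F1 = F0 ∪ {holds(c), inpos(b,b), marked(d,d), marked(d,f), marked(f,c), marked(f,f)}  (18 atoms)
F2 = F1 ∪ {inpos(c,c), marked(b,b), marked(b,c)}  (21 atoms)
goal ⊆ F2  ⇒  h_max = 2

2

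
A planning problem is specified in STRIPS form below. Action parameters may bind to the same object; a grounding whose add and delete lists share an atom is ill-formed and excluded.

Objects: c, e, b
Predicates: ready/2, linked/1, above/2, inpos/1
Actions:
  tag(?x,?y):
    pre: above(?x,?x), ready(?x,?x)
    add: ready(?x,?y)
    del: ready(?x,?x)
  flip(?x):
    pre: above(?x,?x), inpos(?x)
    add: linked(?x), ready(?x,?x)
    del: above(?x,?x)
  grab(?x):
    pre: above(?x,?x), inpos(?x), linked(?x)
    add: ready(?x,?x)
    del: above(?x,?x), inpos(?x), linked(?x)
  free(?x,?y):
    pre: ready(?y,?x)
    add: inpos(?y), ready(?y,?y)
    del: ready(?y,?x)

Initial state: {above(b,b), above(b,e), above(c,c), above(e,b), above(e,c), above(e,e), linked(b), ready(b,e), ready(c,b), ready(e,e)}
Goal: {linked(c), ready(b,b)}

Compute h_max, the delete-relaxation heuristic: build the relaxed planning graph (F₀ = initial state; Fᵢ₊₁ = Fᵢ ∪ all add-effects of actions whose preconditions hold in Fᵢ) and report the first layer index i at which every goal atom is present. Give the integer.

2

F0 = init (10 atoms)
F1 = F0 ∪ {inpos(b), inpos(c), ready(b,b), ready(c,c), ready(e,b), ready(e,c)}  (16 atoms)
F2 = F1 ∪ {inpos(e), linked(c), ready(b,c), ready(c,e)}  (20 atoms)
goal ⊆ F2  ⇒  h_max = 2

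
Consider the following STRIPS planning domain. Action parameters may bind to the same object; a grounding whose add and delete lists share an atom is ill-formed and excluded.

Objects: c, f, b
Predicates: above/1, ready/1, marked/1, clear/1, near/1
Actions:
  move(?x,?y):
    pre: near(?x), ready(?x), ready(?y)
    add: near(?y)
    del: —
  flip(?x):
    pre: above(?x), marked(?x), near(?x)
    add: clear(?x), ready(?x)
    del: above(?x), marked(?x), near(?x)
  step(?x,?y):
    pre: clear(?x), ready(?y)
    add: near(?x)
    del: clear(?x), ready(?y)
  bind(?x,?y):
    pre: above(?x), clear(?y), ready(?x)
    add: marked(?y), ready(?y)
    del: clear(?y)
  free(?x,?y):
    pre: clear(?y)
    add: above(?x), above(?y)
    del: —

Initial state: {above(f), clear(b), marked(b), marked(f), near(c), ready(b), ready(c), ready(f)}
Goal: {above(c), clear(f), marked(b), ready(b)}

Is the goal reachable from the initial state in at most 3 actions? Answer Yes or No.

Yes

1. move(c,f)  →  {above(f), clear(b), marked(b), marked(f), near(c), near(f), ready(b), ready(c), ready(f)}
2. flip(f)  →  {clear(b), clear(f), marked(b), near(c), ready(b), ready(c), ready(f)}
3. free(c,f)  →  {above(c), above(f), clear(b), clear(f), marked(b), near(c), ready(b), ready(c), ready(f)}
optimal plan length = 3; 3 ≤ 3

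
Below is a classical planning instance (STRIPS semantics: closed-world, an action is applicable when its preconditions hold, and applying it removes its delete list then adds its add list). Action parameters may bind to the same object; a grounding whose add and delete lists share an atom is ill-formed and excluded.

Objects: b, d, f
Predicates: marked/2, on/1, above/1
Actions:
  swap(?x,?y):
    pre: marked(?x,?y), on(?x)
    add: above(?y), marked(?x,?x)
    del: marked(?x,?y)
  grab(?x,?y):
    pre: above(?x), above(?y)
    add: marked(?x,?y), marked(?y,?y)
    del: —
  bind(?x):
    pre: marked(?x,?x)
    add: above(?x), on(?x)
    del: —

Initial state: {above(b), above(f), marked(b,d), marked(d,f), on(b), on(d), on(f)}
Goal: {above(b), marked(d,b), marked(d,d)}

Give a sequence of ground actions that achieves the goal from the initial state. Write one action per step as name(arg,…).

swap(b,d); swap(d,f); grab(d,b)

1. swap(b,d)  →  {above(b), above(d), above(f), marked(b,b), marked(d,f), on(b), on(d), on(f)}
2. swap(d,f)  →  {above(b), above(d), above(f), marked(b,b), marked(d,d), on(b), on(d), on(f)}
3. grab(d,b)  →  {above(b), above(d), above(f), marked(b,b), marked(d,b), marked(d,d), on(b), on(d), on(f)}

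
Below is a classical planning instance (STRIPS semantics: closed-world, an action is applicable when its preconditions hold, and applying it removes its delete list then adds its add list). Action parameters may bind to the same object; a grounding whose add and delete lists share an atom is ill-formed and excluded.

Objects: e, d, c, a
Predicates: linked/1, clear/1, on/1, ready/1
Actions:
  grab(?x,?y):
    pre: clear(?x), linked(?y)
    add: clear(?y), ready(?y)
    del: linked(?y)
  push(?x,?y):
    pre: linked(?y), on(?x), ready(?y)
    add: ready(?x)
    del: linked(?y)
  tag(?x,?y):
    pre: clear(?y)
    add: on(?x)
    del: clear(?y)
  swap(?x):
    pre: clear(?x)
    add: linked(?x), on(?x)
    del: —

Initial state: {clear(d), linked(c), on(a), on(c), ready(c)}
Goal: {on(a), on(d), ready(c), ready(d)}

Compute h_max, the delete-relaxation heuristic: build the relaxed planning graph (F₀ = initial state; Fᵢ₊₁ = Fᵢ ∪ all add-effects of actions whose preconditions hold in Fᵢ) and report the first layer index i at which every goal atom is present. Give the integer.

2

F0 = init (5 atoms)
F1 = F0 ∪ {clear(c), linked(d), on(d), on(e), ready(a)}  (10 atoms)
F2 = F1 ∪ {ready(d), ready(e)}  (12 atoms)
goal ⊆ F2  ⇒  h_max = 2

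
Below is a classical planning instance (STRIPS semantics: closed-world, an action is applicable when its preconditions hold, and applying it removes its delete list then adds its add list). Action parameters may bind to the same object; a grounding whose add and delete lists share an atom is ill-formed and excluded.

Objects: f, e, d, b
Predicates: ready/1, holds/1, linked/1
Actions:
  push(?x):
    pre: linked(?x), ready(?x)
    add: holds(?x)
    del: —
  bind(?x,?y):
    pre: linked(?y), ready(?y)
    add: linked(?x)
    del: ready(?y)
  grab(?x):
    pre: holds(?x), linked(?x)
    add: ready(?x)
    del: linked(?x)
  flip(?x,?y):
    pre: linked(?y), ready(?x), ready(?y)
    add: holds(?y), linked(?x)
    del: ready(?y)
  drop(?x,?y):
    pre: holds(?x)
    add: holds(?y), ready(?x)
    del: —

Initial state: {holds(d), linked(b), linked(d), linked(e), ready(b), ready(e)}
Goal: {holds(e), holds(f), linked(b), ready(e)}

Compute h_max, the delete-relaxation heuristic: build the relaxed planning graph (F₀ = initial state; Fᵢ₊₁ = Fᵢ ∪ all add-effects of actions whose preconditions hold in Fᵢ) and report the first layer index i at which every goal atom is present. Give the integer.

F0 = init (6 atoms)
F1 = F0 ∪ {holds(b), holds(e), holds(f), linked(f), ready(d)}  (11 atoms)
goal ⊆ F1  ⇒  h_max = 1

1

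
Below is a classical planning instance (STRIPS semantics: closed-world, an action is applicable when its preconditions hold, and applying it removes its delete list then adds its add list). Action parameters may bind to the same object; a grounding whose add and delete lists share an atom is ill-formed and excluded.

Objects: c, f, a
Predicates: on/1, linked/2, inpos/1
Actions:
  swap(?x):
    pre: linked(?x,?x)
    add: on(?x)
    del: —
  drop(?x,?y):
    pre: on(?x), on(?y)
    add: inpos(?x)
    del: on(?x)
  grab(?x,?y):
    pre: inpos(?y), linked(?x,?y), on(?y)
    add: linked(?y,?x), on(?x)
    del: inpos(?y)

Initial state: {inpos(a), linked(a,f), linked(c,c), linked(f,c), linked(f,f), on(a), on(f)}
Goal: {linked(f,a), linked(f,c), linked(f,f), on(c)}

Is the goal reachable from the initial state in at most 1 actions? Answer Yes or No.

No

1. swap(c)  →  {inpos(a), linked(a,f), linked(c,c), linked(f,c), linked(f,f), on(a), on(c), on(f)}
2. drop(f,c)  →  {inpos(a), inpos(f), linked(a,f), linked(c,c), linked(f,c), linked(f,f), on(a), on(c)}
3. swap(f)  →  {inpos(a), inpos(f), linked(a,f), linked(c,c), linked(f,c), linked(f,f), on(a), on(c), on(f)}
4. grab(a,f)  →  {inpos(a), linked(a,f), linked(c,c), linked(f,a), linked(f,c), linked(f,f), on(a), on(c), on(f)}
optimal plan length = 4; 4 > 1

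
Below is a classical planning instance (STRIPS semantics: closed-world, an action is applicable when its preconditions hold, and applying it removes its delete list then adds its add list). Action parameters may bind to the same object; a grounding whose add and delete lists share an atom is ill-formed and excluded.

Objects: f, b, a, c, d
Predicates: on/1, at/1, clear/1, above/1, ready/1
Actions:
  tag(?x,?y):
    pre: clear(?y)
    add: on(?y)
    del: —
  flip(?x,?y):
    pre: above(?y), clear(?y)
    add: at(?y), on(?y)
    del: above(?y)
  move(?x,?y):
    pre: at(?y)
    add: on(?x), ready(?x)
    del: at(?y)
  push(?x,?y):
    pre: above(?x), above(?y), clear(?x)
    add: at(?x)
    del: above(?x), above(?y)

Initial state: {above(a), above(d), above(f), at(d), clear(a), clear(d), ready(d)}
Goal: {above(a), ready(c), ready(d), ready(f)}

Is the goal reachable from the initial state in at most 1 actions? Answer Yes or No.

1. move(f,d)  →  {above(a), above(d), above(f), clear(a), clear(d), on(f), ready(d), ready(f)}
2. flip(f,d)  →  {above(a), above(f), at(d), clear(a), clear(d), on(d), on(f), ready(d), ready(f)}
3. move(c,d)  →  {above(a), above(f), clear(a), clear(d), on(c), on(d), on(f), ready(c), ready(d), ready(f)}
optimal plan length = 3; 3 > 1

No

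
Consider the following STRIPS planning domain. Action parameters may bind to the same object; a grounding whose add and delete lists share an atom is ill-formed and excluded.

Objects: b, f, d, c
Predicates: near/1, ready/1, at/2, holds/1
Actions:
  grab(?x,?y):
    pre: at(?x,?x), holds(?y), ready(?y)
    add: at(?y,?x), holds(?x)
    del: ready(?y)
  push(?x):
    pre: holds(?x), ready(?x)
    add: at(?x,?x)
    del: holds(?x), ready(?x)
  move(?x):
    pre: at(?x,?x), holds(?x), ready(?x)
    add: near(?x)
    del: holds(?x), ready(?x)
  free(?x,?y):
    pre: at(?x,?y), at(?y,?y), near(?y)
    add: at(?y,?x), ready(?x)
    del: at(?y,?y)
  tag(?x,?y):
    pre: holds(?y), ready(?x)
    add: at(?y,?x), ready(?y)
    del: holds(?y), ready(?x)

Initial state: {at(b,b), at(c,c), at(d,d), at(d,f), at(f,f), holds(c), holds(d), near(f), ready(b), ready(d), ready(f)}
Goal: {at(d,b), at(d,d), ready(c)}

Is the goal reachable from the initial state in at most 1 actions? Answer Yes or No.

1. grab(b,d)  →  {at(b,b), at(c,c), at(d,b), at(d,d), at(d,f), at(f,f), holds(b), holds(c), holds(d), near(f), ready(b), ready(f)}
2. tag(b,c)  →  {at(b,b), at(c,b), at(c,c), at(d,b), at(d,d), at(d,f), at(f,f), holds(b), holds(d), near(f), ready(c), ready(f)}
optimal plan length = 2; 2 > 1

No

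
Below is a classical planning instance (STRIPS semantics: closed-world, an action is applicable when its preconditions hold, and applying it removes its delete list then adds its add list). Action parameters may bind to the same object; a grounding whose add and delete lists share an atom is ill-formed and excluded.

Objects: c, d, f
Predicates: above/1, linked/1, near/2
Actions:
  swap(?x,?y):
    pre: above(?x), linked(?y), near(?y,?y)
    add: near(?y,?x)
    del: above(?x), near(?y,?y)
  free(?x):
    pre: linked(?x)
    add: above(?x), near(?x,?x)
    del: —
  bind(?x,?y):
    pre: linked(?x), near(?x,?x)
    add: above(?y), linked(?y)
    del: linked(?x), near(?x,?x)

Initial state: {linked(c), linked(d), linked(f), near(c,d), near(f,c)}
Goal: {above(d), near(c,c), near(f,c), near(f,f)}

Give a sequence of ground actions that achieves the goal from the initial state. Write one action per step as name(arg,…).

free(c); free(d); free(f)

1. free(c)  →  {above(c), linked(c), linked(d), linked(f), near(c,c), near(c,d), near(f,c)}
2. free(d)  →  {above(c), above(d), linked(c), linked(d), linked(f), near(c,c), near(c,d), near(d,d), near(f,c)}
3. free(f)  →  {above(c), above(d), above(f), linked(c), linked(d), linked(f), near(c,c), near(c,d), near(d,d), near(f,c), near(f,f)}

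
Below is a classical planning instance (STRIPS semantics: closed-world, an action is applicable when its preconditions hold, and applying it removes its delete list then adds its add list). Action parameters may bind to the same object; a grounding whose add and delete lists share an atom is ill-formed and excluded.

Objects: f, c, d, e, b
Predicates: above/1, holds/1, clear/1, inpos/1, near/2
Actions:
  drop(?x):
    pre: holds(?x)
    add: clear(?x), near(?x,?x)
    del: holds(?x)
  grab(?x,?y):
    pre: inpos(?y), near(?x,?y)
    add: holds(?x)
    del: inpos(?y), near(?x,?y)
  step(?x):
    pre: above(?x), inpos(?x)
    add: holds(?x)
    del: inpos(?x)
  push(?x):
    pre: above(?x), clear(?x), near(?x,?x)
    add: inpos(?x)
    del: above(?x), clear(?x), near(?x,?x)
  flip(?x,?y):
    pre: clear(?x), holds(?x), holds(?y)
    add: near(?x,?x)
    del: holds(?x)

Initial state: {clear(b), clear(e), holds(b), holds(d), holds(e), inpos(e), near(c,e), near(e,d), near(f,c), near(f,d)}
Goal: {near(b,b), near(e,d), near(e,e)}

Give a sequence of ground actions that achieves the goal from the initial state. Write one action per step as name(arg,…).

drop(e); drop(b)

1. drop(e)  →  {clear(b), clear(e), holds(b), holds(d), inpos(e), near(c,e), near(e,d), near(e,e), near(f,c), near(f,d)}
2. drop(b)  →  {clear(b), clear(e), holds(d), inpos(e), near(b,b), near(c,e), near(e,d), near(e,e), near(f,c), near(f,d)}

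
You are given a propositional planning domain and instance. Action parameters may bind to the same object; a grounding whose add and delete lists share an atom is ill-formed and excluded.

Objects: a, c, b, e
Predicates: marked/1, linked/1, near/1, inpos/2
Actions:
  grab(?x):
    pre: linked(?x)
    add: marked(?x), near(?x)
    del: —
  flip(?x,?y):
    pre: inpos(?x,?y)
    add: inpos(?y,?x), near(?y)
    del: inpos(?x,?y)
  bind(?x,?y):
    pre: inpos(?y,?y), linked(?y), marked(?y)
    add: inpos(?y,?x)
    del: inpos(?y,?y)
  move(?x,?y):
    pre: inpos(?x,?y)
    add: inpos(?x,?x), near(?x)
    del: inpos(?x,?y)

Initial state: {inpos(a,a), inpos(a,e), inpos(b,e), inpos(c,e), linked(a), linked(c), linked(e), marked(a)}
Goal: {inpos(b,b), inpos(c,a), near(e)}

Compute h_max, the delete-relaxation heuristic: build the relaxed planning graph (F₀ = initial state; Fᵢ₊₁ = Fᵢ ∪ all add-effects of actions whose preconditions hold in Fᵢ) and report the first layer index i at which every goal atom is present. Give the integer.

2

F0 = init (8 atoms)
F1 = F0 ∪ {inpos(a,b), inpos(a,c), inpos(b,b), inpos(c,c), inpos(e,a), inpos(e,b), inpos(e,c), marked(c), marked(e), near(a), near(b), near(c), near(e)}  (21 atoms)
F2 = F1 ∪ {inpos(b,a), inpos(c,a), inpos(c,b), inpos(e,e)}  (25 atoms)
goal ⊆ F2  ⇒  h_max = 2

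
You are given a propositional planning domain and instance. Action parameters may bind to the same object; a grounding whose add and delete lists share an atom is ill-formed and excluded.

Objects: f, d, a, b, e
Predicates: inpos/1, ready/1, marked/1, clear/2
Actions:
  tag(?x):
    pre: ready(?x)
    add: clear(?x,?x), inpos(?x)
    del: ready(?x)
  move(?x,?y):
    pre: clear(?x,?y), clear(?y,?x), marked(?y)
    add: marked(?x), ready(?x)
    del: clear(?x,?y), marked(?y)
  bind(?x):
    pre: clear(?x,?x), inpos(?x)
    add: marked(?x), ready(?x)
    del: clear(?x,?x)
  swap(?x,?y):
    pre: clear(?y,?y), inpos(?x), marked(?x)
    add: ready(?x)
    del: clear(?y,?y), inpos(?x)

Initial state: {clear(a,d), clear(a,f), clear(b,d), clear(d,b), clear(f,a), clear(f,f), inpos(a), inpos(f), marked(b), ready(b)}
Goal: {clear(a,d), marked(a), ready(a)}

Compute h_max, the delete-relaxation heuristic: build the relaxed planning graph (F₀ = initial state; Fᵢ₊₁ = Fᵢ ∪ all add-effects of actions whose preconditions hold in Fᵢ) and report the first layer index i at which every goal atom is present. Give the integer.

2

F0 = init (10 atoms)
F1 = F0 ∪ {clear(b,b), inpos(b), marked(d), marked(f), ready(d), ready(f)}  (16 atoms)
F2 = F1 ∪ {clear(d,d), inpos(d), marked(a), ready(a)}  (20 atoms)
goal ⊆ F2  ⇒  h_max = 2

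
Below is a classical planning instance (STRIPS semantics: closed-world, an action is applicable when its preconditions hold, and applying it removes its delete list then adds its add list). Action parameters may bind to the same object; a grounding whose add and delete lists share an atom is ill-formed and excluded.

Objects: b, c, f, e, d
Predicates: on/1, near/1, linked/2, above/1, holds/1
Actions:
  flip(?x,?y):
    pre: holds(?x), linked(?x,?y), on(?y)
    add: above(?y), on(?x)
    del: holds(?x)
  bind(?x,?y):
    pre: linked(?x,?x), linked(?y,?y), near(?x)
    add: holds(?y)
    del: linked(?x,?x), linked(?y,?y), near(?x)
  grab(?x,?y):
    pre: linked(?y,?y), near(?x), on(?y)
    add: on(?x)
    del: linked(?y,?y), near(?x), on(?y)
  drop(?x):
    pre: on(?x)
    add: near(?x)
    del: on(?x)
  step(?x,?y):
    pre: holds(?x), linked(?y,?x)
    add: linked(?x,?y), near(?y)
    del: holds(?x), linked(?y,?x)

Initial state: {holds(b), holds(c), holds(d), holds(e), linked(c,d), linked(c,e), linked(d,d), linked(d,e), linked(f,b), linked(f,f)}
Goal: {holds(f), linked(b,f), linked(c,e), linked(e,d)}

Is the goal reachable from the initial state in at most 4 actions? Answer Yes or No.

Yes

1. step(b,f)  →  {holds(c), holds(d), holds(e), linked(b,f), linked(c,d), linked(c,e), linked(d,d), linked(d,e), linked(f,f), near(f)}
2. bind(f,f)  →  {holds(c), holds(d), holds(e), holds(f), linked(b,f), linked(c,d), linked(c,e), linked(d,d), linked(d,e)}
3. step(e,d)  →  {holds(c), holds(d), holds(f), linked(b,f), linked(c,d), linked(c,e), linked(d,d), linked(e,d), near(d)}
optimal plan length = 3; 3 ≤ 4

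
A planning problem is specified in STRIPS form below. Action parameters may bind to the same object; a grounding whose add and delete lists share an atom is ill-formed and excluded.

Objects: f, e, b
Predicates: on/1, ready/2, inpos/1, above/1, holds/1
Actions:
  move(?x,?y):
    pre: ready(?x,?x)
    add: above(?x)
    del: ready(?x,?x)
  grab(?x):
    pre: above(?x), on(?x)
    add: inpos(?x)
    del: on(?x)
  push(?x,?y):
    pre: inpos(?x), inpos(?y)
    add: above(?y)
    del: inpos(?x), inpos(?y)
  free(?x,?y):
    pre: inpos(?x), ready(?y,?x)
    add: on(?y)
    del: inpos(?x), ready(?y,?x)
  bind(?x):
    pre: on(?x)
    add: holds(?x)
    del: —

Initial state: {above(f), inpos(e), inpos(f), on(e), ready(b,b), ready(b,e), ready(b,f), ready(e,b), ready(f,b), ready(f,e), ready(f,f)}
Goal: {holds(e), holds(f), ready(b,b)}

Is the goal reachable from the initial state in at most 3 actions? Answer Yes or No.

1. free(f,f)  →  {above(f), inpos(e), on(e), on(f), ready(b,b), ready(b,e), ready(b,f), ready(e,b), ready(f,b), ready(f,e)}
2. bind(f)  →  {above(f), holds(f), inpos(e), on(e), on(f), ready(b,b), ready(b,e), ready(b,f), ready(e,b), ready(f,b), ready(f,e)}
3. bind(e)  →  {above(f), holds(e), holds(f), inpos(e), on(e), on(f), ready(b,b), ready(b,e), ready(b,f), ready(e,b), ready(f,b), ready(f,e)}
optimal plan length = 3; 3 ≤ 3

Yes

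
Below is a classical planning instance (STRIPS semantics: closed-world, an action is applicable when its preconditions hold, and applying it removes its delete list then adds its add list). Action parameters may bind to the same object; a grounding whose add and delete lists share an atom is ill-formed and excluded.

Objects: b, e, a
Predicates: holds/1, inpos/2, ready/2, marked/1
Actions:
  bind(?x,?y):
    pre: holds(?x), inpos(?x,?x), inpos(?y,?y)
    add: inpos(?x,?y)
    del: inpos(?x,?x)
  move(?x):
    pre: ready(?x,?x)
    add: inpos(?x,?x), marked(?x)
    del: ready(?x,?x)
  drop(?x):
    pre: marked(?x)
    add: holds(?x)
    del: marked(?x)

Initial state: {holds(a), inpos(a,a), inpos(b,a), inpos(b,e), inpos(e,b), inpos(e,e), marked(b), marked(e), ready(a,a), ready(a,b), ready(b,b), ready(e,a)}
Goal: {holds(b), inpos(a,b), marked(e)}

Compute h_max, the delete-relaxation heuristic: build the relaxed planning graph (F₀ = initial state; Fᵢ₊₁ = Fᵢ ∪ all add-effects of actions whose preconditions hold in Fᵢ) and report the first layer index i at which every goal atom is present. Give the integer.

F0 = init (12 atoms)
F1 = F0 ∪ {holds(b), holds(e), inpos(a,e), inpos(b,b), marked(a)}  (17 atoms)
F2 = F1 ∪ {inpos(a,b), inpos(e,a)}  (19 atoms)
goal ⊆ F2  ⇒  h_max = 2

2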